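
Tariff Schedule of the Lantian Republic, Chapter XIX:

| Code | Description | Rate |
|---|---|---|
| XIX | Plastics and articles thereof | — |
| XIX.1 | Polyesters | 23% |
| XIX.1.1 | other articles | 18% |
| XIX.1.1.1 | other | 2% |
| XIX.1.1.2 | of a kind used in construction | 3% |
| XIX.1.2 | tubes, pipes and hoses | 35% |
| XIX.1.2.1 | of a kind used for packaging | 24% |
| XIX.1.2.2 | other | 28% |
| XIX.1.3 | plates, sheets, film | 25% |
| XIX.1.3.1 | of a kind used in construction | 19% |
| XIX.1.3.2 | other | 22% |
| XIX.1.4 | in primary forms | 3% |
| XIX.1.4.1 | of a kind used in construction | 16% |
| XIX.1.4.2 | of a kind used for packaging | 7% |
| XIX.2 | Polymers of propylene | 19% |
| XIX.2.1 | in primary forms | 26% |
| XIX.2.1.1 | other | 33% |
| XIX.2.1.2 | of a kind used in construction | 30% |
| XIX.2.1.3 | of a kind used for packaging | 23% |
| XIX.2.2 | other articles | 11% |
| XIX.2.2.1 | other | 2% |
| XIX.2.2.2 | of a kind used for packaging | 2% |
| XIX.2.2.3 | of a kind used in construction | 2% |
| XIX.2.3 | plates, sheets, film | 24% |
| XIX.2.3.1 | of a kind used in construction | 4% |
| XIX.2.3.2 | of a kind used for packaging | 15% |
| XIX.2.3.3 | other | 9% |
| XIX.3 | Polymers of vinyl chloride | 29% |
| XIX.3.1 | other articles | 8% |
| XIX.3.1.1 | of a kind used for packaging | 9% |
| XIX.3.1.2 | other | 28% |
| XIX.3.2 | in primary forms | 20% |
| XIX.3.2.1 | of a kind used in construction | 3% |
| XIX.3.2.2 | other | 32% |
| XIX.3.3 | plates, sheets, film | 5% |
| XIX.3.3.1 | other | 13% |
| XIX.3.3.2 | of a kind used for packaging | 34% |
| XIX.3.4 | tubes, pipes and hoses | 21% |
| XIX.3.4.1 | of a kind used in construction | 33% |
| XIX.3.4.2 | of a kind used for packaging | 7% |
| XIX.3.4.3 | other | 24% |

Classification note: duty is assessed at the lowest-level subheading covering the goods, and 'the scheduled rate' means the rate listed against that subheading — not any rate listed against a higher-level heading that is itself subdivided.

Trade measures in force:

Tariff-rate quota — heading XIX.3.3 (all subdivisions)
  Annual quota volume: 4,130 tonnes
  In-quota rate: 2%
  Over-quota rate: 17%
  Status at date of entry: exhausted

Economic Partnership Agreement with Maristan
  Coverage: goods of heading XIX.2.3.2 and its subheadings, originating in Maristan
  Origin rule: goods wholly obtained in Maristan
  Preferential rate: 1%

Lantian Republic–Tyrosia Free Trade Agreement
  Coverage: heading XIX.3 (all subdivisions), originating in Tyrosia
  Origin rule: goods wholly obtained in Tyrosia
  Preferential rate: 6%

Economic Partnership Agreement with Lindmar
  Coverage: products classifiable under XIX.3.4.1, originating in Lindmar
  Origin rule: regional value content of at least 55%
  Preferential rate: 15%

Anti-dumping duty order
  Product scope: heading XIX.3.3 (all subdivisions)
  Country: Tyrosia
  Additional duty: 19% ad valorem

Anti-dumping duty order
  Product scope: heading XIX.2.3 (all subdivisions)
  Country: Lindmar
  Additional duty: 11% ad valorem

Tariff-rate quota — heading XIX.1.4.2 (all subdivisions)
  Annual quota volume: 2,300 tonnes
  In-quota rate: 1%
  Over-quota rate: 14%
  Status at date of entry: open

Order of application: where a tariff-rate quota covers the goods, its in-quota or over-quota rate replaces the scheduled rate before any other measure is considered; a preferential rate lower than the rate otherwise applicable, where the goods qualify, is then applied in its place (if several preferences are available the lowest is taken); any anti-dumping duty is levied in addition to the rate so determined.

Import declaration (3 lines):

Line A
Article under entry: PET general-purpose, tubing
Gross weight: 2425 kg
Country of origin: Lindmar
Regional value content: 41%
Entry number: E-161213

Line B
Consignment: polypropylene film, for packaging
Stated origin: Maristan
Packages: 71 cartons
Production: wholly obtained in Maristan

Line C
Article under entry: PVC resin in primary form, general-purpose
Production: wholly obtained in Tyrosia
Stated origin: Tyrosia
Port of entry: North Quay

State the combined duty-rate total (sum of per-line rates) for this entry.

35%

Line A: PET → XIX.1; tubing → XIX.1.2; general-purpose → XIX.1.2.2. Scheduled 28%. Lindmar agreement on XIX.3.4.1: XIX.1.2.2 not covered. → 28%.
Line B: polypropylene → XIX.2; film → XIX.2.3; for packaging → XIX.2.3.2. Scheduled 15%. Maristan agreement on XIX.2.3.2: wholly obtained → 1% available; preferential 1%. → 1%.
Line C: PVC → XIX.3; resin in primary form → XIX.3.2; general-purpose → XIX.3.2.2. Scheduled 32%. Tyrosia agreement on XIX.3: wholly obtained → 6% available; preferential 6%. → 6%.
Sum: 28% + 1% + 6% = 35%.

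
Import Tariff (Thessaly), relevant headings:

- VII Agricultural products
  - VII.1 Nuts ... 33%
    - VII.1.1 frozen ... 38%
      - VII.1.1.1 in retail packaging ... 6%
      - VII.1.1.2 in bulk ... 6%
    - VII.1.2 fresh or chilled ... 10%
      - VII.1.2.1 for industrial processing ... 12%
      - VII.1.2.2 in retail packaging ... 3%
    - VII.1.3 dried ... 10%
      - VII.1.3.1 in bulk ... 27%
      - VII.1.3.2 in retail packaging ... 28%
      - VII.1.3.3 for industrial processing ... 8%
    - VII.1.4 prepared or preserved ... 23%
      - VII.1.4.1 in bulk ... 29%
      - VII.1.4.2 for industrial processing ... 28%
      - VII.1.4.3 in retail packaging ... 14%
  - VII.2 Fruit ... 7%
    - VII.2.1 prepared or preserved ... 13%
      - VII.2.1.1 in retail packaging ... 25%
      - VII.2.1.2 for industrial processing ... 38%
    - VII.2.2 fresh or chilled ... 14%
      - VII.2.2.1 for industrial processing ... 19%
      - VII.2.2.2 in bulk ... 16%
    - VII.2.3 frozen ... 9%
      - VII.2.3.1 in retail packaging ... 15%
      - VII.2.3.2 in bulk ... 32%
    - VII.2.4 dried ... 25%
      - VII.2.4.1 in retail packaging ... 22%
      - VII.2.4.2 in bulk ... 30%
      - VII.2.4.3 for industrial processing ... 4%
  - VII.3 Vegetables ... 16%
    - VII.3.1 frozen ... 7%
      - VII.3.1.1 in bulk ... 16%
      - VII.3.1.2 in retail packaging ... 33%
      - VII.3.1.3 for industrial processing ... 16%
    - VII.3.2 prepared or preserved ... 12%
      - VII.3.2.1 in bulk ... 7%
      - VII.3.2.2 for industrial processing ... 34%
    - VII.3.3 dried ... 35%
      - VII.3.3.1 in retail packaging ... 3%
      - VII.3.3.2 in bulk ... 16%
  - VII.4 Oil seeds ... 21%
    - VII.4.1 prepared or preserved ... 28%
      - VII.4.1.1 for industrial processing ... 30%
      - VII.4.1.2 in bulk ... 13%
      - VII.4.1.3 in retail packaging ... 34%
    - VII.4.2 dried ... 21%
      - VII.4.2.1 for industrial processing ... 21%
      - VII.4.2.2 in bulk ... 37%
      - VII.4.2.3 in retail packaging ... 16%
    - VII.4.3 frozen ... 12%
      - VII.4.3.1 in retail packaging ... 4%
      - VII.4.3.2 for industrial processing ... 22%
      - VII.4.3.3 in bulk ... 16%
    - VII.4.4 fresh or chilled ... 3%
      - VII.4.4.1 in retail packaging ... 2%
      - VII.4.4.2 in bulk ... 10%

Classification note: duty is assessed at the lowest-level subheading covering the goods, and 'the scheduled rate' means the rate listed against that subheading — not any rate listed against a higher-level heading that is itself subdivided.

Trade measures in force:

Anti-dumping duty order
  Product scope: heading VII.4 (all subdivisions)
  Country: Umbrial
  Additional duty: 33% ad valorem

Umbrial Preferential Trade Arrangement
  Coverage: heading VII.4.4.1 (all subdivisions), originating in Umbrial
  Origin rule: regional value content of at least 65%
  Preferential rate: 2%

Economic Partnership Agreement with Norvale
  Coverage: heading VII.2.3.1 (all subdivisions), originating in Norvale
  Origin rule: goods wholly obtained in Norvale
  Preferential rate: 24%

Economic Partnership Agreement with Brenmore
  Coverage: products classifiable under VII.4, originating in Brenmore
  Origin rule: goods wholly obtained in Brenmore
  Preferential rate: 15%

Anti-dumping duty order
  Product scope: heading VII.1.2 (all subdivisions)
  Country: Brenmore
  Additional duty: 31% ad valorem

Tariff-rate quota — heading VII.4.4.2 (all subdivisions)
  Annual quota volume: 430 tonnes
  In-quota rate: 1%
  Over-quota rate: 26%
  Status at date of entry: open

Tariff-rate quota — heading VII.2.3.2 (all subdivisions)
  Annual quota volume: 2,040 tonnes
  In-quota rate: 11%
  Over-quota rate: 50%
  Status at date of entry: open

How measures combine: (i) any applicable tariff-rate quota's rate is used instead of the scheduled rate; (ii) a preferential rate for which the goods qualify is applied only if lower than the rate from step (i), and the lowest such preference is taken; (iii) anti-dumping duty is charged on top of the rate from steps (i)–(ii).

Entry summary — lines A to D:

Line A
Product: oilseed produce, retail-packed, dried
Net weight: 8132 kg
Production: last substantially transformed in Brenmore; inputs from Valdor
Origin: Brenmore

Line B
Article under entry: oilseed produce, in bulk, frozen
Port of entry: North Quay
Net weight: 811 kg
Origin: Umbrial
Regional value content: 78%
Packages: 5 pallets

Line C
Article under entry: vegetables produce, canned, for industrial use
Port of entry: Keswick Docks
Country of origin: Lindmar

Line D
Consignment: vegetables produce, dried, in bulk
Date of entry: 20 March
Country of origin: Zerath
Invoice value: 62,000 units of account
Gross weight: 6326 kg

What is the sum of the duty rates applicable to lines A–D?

115%

Line A: oilseed → VII.4; dried → VII.4.2; retail-packed → VII.4.2.3. Scheduled 16%. Brenmore agreement on VII.4: not wholly obtained. → 16%.
Line B: oilseed → VII.4; frozen → VII.4.3; in bulk → VII.4.3.3. Scheduled 16%. Umbrial agreement on VII.4.4.1: VII.4.3.3 not covered; anti-dumping (Umbrial, VII.4): +33%; total 16% + 33% = 49%. → 49%.
Line C: vegetables → VII.3; canned → VII.3.2; for industrial use → VII.3.2.2. Scheduled 34%. No special measure applies. → 34%.
Line D: vegetables → VII.3; dried → VII.3.3; in bulk → VII.3.3.2. Scheduled 16%. No special measure applies. → 16%.
Sum: 16% + 49% + 34% + 16% = 115%.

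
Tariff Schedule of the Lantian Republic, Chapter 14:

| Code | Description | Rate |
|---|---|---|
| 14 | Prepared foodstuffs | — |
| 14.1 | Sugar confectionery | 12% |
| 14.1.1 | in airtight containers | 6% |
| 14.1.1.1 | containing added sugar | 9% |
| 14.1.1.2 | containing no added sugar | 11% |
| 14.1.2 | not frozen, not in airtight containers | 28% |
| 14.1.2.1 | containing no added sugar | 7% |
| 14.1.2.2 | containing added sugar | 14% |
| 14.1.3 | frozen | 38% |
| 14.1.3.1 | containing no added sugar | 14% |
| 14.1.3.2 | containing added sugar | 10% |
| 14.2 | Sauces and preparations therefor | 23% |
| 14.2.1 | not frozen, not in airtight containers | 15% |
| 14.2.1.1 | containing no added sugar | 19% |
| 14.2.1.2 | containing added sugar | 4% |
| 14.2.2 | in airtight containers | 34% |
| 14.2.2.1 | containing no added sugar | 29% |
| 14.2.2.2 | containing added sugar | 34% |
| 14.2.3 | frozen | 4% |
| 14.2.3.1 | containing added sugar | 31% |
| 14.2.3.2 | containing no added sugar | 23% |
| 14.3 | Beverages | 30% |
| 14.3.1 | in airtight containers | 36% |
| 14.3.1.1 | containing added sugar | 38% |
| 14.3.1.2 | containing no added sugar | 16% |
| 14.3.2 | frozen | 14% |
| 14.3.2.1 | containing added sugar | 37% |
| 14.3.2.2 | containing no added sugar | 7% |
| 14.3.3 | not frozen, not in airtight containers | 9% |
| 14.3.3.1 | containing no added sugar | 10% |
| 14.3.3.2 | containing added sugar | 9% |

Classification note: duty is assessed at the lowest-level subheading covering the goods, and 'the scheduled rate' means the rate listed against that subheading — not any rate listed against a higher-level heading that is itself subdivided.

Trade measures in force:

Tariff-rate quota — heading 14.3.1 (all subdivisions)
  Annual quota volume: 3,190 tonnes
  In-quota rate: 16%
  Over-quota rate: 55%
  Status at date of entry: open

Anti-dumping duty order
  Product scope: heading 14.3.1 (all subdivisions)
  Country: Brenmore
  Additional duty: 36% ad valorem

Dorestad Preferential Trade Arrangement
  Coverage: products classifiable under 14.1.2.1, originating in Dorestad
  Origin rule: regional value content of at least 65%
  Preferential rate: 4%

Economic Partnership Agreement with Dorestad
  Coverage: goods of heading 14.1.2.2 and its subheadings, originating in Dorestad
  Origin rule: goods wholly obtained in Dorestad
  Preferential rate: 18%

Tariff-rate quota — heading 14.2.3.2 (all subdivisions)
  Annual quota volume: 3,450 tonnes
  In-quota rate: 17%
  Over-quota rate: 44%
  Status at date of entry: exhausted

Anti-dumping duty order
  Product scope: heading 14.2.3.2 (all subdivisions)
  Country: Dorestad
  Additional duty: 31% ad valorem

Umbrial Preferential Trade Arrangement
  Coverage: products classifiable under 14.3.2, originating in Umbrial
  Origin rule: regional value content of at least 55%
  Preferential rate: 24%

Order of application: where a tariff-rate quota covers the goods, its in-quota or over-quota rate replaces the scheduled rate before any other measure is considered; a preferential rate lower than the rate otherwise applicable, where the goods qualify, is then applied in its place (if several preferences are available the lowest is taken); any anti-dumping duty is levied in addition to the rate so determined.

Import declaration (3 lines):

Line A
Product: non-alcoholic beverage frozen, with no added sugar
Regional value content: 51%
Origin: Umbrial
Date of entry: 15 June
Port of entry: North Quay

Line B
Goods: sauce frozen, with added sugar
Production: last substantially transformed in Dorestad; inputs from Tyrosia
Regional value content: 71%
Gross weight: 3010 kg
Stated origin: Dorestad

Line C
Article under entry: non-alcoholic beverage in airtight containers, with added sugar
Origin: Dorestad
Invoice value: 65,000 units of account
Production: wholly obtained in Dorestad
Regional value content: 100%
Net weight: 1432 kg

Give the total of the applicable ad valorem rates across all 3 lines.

54%

Line A: non-alcoholic beverage → 14.3; frozen → 14.3.2; with no added sugar → 14.3.2.2. Scheduled 7%. Umbrial agreement on 14.3.2: RVC < 55%. → 7%.
Line B: sauce → 14.2; frozen → 14.2.3; with added sugar → 14.2.3.1. Scheduled 31%. Dorestad agreement on 14.1.2.1: 14.2.3.1 not covered; Dorestad agreement on 14.1.2.2: 14.2.3.1 not covered. → 31%.
Line C: non-alcoholic beverage → 14.3; in airtight containers → 14.3.1; with added sugar → 14.3.1.1. Scheduled 38%. quota on 14.3.1 open → in-quota 16%; Dorestad agreement on 14.1.2.1: 14.3.1.1 not covered; Dorestad agreement on 14.1.2.2: 14.3.1.1 not covered. → 16%.
Sum: 7% + 31% + 16% = 54%.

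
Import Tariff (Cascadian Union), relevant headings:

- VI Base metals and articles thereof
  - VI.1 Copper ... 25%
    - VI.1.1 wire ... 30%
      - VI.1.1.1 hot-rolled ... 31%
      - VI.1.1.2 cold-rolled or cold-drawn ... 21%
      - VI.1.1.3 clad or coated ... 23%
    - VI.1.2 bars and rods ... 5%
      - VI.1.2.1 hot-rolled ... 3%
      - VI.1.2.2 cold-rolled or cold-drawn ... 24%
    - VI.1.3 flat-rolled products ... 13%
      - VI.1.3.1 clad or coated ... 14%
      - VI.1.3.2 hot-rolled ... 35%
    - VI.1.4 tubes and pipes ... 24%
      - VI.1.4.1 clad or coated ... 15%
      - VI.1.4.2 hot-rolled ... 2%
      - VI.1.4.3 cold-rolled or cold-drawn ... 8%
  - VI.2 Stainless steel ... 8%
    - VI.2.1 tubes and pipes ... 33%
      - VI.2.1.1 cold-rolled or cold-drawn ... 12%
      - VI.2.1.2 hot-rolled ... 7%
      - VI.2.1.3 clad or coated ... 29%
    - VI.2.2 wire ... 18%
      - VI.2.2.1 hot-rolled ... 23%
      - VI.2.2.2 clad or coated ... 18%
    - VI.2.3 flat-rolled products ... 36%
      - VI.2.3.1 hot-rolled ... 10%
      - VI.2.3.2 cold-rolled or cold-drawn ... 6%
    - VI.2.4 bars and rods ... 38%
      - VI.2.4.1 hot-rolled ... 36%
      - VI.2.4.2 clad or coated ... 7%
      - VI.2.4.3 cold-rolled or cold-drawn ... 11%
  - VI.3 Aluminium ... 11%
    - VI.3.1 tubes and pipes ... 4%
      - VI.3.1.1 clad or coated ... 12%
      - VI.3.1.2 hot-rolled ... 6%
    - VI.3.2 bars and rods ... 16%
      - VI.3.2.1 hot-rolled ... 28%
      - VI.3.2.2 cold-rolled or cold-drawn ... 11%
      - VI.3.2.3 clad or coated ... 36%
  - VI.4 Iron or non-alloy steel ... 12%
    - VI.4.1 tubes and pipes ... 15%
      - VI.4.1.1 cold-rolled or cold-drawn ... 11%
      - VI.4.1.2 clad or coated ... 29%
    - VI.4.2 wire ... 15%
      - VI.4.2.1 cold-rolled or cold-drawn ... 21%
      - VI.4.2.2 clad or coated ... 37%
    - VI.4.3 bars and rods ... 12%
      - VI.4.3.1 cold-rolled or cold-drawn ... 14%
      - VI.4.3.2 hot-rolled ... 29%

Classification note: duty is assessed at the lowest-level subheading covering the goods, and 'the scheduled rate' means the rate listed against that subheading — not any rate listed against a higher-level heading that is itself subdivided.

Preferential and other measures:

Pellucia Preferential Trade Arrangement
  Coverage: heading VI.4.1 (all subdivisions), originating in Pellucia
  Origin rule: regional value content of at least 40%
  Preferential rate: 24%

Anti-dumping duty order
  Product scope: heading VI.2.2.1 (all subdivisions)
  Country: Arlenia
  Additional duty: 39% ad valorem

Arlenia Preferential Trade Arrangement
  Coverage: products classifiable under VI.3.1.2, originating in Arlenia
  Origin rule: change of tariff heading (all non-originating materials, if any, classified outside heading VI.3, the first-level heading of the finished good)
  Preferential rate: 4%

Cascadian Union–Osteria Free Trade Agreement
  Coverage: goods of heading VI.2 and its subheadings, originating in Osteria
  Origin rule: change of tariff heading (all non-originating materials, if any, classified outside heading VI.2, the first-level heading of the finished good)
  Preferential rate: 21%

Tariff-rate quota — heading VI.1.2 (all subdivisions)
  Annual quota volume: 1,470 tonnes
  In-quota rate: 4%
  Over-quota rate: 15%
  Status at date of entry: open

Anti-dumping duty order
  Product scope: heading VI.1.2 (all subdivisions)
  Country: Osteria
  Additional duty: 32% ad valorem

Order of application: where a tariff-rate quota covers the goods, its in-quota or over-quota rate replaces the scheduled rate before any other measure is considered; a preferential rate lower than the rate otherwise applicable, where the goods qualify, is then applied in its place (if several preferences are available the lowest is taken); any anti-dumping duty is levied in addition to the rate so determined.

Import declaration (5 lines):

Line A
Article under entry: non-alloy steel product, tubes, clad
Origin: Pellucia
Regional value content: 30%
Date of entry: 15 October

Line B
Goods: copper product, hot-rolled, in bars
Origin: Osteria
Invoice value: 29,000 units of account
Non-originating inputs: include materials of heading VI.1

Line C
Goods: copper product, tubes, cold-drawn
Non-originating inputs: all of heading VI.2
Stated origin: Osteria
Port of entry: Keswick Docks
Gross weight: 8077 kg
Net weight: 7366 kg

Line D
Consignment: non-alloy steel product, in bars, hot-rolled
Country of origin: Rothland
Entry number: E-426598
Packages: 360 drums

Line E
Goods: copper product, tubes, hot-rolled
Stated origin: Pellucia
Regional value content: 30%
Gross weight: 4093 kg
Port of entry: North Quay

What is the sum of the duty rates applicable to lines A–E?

Line A: non-alloy steel → VI.4; tubes → VI.4.1; clad → VI.4.1.2. Scheduled 29%. Pellucia agreement on VI.4.1: RVC < 40%. → 29%.
Line B: copper → VI.1; in bars → VI.1.2; hot-rolled → VI.1.2.1. Scheduled 3%. quota on VI.1.2 open → in-quota 4%; Osteria agreement on VI.2: VI.1.2.1 not covered; anti-dumping (Osteria, VI.1.2): +32%; total 4% + 32% = 36%. → 36%.
Line C: copper → VI.1; tubes → VI.1.4; cold-drawn → VI.1.4.3. Scheduled 8%. Osteria agreement on VI.2: VI.1.4.3 not covered. → 8%.
Line D: non-alloy steel → VI.4; in bars → VI.4.3; hot-rolled → VI.4.3.2. Scheduled 29%. No special measure applies. → 29%.
Line E: copper → VI.1; tubes → VI.1.4; hot-rolled → VI.1.4.2. Scheduled 2%. Pellucia agreement on VI.4.1: VI.1.4.2 not covered. → 2%.
Sum: 29% + 36% + 8% + 29% + 2% = 104%.

104%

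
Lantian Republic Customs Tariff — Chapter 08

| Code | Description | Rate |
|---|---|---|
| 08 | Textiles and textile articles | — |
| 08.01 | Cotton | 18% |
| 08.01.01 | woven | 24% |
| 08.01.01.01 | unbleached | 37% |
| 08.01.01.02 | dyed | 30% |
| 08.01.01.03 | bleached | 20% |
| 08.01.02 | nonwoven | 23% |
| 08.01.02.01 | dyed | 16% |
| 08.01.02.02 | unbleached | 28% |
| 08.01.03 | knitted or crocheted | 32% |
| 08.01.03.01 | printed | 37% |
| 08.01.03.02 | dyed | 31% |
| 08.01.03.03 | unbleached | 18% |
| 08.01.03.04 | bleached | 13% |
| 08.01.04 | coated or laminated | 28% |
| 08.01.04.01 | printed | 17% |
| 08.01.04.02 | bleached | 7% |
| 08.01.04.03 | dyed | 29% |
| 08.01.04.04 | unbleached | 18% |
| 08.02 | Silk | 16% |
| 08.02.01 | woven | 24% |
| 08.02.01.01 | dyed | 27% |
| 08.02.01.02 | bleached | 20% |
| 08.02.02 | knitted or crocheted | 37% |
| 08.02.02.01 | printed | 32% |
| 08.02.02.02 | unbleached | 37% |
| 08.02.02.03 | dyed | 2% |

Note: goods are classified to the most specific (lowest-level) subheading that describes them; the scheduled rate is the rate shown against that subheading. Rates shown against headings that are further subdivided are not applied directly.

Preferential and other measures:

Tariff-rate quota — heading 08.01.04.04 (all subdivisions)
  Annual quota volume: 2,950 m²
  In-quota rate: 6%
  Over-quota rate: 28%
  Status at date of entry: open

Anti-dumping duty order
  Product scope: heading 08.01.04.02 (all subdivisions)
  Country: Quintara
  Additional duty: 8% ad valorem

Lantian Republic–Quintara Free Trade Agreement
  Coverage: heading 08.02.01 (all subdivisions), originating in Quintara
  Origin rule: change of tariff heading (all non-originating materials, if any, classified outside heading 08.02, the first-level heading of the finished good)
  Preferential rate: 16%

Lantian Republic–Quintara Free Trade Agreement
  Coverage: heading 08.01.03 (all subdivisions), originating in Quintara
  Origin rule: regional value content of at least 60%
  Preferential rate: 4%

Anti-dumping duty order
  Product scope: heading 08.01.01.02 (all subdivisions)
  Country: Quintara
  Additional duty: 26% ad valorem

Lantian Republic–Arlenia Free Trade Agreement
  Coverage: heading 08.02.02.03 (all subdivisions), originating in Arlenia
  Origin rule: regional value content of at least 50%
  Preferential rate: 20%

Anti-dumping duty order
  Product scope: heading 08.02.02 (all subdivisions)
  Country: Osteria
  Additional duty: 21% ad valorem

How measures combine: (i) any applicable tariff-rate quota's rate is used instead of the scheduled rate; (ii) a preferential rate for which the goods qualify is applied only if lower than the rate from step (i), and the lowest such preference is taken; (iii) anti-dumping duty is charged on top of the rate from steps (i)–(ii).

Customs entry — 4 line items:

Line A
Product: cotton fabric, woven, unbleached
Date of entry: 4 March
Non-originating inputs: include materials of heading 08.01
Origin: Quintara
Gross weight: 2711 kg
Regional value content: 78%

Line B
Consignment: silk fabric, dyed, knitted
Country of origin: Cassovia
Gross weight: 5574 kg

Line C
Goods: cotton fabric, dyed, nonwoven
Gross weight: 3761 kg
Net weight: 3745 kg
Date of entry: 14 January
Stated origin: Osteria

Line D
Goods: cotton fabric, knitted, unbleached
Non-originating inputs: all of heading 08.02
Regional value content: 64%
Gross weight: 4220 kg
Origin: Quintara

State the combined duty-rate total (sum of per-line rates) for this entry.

Line A: cotton → 08.01; woven → 08.01.01; unbleached → 08.01.01.01. Scheduled 37%. Quintara agreement on 08.02.01: 08.01.01.01 not covered; Quintara agreement on 08.01.03: 08.01.01.01 not covered. → 37%.
Line B: silk → 08.02; knitted → 08.02.02; dyed → 08.02.02.03. Scheduled 2%. No special measure applies. → 2%.
Line C: cotton → 08.01; nonwoven → 08.01.02; dyed → 08.01.02.01. Scheduled 16%. No special measure applies. → 16%.
Line D: cotton → 08.01; knitted → 08.01.03; unbleached → 08.01.03.03. Scheduled 18%. Quintara agreement on 08.02.01: 08.01.03.03 not covered; Quintara agreement on 08.01.03: RVC ≥ 60% → 4% available; preferential 4%. → 4%.
Sum: 37% + 2% + 16% + 4% = 59%.

59%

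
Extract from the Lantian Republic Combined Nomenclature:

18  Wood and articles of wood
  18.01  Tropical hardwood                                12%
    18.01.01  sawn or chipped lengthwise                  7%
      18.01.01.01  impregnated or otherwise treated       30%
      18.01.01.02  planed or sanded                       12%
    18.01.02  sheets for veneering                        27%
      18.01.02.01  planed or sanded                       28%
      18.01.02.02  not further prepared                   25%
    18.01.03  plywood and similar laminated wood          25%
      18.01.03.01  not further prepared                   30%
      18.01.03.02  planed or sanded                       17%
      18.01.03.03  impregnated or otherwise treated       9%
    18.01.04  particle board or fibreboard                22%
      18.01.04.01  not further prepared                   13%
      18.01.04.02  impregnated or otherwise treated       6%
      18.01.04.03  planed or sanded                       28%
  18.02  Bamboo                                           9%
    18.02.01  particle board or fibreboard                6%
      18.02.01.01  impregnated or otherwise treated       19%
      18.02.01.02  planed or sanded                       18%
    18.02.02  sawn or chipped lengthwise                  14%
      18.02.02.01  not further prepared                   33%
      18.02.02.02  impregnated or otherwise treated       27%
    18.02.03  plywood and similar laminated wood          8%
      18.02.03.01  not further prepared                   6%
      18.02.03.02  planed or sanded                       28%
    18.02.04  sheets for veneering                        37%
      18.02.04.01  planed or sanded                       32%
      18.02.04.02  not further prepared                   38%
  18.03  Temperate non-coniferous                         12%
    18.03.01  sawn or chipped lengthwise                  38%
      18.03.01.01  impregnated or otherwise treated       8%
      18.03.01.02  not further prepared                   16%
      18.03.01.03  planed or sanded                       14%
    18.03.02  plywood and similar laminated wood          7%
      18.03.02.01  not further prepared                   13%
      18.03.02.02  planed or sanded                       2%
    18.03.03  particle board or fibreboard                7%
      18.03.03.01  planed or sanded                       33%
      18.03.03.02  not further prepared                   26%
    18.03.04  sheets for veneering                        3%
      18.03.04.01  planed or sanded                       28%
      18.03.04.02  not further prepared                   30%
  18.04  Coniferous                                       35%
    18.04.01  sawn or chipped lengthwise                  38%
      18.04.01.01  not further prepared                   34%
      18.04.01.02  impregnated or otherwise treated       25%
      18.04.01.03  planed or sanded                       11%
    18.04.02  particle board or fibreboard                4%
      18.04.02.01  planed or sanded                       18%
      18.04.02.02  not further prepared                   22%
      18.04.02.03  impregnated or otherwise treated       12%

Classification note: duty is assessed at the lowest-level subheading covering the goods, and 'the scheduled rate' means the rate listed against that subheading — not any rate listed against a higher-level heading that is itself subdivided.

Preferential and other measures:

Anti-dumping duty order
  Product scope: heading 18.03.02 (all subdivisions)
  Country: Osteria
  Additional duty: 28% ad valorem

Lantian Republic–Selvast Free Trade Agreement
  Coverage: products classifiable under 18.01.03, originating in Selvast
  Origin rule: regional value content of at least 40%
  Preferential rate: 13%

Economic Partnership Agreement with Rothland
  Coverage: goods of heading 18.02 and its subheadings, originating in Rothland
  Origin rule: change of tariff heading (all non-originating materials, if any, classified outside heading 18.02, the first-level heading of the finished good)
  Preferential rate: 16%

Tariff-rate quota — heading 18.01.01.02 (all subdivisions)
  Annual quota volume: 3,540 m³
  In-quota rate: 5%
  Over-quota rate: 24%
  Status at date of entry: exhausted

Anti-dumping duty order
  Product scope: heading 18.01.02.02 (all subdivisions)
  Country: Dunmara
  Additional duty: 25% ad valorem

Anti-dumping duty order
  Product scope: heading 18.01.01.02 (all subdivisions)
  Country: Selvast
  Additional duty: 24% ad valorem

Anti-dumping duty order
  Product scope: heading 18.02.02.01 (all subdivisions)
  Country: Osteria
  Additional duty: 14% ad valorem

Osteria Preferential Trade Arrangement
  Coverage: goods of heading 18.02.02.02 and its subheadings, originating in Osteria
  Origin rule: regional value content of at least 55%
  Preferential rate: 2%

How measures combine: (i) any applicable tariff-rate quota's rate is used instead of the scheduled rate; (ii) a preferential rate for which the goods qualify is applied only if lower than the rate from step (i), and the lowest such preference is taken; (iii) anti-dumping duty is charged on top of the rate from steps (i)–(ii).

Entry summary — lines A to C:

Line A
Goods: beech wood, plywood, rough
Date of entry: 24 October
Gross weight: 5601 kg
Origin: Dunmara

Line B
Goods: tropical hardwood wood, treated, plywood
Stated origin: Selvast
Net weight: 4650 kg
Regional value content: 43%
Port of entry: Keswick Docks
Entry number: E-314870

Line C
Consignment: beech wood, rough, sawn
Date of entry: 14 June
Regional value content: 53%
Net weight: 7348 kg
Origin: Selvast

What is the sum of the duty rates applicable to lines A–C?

38%

Line A: beech → 18.03; plywood → 18.03.02; rough → 18.03.02.01. Scheduled 13%. No special measure applies. → 13%.
Line B: tropical hardwood → 18.01; plywood → 18.01.03; treated → 18.01.03.03. Scheduled 9%. Selvast agreement on 18.01.03: RVC ≥ 40% → 13% available; preference 13% not lower than 9% → no reduction. → 9%.
Line C: beech → 18.03; sawn → 18.03.01; rough → 18.03.01.02. Scheduled 16%. Selvast agreement on 18.01.03: 18.03.01.02 not covered. → 16%.
Sum: 13% + 9% + 16% = 38%.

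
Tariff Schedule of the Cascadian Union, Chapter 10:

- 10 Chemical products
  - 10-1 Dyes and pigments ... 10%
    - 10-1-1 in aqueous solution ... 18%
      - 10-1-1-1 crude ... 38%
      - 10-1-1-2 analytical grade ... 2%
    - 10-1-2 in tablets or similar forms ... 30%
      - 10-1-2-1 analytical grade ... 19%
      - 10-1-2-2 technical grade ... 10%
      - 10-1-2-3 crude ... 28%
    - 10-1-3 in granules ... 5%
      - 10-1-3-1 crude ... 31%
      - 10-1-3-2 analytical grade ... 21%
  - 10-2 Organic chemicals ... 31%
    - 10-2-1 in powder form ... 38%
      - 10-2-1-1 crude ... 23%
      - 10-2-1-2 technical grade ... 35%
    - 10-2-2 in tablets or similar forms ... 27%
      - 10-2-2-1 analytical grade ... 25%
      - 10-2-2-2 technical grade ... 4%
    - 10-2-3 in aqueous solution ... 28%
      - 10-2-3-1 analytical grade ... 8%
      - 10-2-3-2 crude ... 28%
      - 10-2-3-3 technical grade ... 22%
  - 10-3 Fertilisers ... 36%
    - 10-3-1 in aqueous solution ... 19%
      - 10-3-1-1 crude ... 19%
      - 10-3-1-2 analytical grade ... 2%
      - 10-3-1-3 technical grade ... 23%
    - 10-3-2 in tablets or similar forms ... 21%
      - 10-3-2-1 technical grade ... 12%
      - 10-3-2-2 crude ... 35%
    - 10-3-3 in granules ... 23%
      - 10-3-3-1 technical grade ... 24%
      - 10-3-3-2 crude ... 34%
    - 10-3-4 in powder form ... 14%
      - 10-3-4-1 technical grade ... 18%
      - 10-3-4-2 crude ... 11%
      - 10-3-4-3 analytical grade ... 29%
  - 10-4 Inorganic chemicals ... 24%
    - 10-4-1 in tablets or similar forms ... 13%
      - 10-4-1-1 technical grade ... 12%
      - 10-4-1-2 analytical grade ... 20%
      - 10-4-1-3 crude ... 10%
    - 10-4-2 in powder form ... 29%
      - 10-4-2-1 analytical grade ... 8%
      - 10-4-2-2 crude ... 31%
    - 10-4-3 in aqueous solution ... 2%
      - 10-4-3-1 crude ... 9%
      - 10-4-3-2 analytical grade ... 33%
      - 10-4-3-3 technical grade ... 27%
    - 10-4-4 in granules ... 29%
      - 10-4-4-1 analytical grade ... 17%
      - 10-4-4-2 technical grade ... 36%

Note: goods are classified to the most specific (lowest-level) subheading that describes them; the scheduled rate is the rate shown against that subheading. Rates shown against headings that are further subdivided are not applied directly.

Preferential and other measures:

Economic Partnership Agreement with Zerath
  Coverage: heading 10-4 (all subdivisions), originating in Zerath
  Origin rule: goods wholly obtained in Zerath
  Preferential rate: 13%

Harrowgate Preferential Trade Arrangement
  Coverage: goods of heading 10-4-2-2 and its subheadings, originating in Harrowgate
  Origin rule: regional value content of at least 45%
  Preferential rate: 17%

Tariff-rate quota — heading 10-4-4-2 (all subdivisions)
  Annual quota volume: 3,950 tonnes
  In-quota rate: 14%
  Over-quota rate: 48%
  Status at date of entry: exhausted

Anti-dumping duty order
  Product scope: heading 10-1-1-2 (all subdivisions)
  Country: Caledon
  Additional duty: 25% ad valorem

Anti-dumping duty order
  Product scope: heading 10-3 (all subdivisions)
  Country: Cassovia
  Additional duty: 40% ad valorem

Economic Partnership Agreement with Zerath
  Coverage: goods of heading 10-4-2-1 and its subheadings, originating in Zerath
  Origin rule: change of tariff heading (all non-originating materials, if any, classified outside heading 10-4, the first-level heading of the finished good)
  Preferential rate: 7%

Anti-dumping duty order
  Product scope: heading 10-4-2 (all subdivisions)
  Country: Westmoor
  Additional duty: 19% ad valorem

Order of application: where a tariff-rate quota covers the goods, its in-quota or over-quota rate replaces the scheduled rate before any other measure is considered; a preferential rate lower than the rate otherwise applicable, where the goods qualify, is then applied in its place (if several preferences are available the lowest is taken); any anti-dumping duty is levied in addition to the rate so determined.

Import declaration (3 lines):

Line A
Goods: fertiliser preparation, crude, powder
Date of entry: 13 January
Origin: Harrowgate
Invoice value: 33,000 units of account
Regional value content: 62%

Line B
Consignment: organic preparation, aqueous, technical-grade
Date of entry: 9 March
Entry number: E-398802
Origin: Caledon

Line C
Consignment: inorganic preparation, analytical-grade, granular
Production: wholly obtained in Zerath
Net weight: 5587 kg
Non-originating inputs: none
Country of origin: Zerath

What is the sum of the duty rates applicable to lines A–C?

Line A: fertiliser → 10-3; powder → 10-3-4; crude → 10-3-4-2. Scheduled 11%. Harrowgate agreement on 10-4-2-2: 10-3-4-2 not covered. → 11%.
Line B: organic → 10-2; aqueous → 10-2-3; technical-grade → 10-2-3-3. Scheduled 22%. No special measure applies. → 22%.
Line C: inorganic → 10-4; granular → 10-4-4; analytical-grade → 10-4-4-1. Scheduled 17%. Zerath agreement on 10-4: wholly obtained → 13% available; Zerath agreement on 10-4-2-1: 10-4-4-1 not covered; preferential 13%. → 13%.
Sum: 11% + 22% + 13% = 46%.

46%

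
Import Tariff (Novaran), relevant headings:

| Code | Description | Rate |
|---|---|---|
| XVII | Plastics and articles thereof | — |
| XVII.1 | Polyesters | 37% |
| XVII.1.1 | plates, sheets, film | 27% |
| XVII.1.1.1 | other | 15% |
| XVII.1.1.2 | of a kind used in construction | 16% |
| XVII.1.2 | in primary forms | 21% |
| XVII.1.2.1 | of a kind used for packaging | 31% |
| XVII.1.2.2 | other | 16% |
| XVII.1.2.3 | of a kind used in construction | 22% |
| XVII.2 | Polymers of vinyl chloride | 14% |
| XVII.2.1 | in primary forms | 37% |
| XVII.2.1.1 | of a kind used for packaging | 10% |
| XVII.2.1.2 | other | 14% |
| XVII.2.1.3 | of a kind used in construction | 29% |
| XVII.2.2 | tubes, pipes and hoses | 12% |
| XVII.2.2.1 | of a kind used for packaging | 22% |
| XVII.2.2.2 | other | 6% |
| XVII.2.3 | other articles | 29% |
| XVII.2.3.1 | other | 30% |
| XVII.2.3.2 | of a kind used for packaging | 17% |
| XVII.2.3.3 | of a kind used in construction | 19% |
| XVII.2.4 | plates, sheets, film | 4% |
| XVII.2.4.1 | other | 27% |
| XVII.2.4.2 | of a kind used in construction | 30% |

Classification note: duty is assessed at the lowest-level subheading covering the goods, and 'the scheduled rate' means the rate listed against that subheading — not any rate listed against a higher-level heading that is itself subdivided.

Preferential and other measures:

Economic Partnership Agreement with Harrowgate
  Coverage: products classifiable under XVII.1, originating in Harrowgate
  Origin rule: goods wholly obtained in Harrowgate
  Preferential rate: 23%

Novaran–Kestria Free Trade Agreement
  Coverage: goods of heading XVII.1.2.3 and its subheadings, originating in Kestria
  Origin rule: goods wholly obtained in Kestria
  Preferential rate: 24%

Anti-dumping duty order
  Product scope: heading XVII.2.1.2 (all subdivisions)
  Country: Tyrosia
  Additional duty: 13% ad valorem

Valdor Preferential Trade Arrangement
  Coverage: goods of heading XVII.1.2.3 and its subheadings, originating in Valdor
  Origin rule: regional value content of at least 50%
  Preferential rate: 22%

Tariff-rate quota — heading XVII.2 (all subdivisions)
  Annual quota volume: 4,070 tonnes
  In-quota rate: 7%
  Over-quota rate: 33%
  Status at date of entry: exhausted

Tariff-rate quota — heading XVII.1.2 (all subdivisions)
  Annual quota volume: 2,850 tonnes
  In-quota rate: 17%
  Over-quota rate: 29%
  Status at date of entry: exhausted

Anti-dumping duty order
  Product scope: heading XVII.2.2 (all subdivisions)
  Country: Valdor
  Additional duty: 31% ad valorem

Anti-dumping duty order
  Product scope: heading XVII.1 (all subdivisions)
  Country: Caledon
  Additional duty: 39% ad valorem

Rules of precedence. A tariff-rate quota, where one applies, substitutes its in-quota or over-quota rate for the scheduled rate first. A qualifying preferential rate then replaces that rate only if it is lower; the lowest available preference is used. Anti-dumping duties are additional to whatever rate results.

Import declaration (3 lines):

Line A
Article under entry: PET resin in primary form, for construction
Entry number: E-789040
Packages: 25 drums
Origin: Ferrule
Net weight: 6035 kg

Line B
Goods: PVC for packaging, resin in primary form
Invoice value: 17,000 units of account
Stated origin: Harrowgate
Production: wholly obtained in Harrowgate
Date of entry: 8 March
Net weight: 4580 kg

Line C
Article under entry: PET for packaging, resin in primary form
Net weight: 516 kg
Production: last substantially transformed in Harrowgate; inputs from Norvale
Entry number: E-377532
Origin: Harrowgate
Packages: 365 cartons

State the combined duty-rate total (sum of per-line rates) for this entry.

Line A: PET → XVII.1; resin in primary form → XVII.1.2; for construction → XVII.1.2.3. Scheduled 22%. quota on XVII.1.2 exhausted → over-quota 29%. → 29%.
Line B: PVC → XVII.2; resin in primary form → XVII.2.1; for packaging → XVII.2.1.1. Scheduled 10%. quota on XVII.2 exhausted → over-quota 33%; Harrowgate agreement on XVII.1: XVII.2.1.1 not covered. → 33%.
Line C: PET → XVII.1; resin in primary form → XVII.1.2; for packaging → XVII.1.2.1. Scheduled 31%. quota on XVII.1.2 exhausted → over-quota 29%; Harrowgate agreement on XVII.1: not wholly obtained. → 29%.
Sum: 29% + 33% + 29% = 91%.

91%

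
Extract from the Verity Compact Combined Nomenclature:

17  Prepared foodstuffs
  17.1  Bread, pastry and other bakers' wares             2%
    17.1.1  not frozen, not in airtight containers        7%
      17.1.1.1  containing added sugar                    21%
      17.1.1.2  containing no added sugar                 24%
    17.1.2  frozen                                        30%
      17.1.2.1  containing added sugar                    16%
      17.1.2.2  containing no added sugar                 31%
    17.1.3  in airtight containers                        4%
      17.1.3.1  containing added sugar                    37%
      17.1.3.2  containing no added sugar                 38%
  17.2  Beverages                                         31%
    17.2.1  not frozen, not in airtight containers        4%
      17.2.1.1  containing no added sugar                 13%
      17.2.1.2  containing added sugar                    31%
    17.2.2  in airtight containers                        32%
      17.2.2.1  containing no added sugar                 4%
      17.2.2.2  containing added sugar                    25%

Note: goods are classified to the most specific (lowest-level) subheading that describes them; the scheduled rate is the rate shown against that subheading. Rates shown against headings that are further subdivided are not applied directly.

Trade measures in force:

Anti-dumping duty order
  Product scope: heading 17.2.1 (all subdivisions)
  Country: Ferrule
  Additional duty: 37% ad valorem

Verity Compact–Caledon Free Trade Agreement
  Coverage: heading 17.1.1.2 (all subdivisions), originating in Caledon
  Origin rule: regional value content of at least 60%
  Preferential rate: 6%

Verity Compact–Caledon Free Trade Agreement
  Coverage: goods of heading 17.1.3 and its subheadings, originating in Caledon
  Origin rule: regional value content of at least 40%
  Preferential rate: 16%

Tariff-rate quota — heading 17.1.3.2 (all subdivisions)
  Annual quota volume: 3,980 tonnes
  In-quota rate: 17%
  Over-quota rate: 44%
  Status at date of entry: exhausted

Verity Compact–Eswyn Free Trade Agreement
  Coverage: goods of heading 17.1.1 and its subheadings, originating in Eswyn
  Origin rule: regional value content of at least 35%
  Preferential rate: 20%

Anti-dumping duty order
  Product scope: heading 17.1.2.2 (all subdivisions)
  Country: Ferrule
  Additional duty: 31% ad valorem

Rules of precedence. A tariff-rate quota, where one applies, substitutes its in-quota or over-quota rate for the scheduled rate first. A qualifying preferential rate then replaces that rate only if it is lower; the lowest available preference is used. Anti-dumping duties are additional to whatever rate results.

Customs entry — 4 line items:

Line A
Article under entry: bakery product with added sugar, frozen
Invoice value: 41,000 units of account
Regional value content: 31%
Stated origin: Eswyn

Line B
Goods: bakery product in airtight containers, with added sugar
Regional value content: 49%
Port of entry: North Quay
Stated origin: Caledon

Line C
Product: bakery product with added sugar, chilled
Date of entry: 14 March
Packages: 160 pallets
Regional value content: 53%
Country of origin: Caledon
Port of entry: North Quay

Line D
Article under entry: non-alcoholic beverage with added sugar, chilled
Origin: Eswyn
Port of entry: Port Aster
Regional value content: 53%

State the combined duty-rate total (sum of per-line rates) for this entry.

84%

Line A: bakery product → 17.1; frozen → 17.1.2; with added sugar → 17.1.2.1. Scheduled 16%. Eswyn agreement on 17.1.1: 17.1.2.1 not covered. → 16%.
Line B: bakery product → 17.1; in airtight containers → 17.1.3; with added sugar → 17.1.3.1. Scheduled 37%. Caledon agreement on 17.1.1.2: 17.1.3.1 not covered; Caledon agreement on 17.1.3: RVC ≥ 40% → 16% available; preferential 16%. → 16%.
Line C: bakery product → 17.1; chilled → 17.1.1; with added sugar → 17.1.1.1. Scheduled 21%. Caledon agreement on 17.1.1.2: 17.1.1.1 not covered; Caledon agreement on 17.1.3: 17.1.1.1 not covered. → 21%.
Line D: non-alcoholic beverage → 17.2; chilled → 17.2.1; with added sugar → 17.2.1.2. Scheduled 31%. Eswyn agreement on 17.1.1: 17.2.1.2 not covered. → 31%.
Sum: 16% + 16% + 21% + 31% = 84%.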